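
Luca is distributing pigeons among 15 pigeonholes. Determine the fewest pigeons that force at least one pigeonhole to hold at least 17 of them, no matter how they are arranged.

With 240 pigeons one could put exactly 16 in each of the 15 pigeonholes, and no pigeonhole would reach 17.
By pigeonhole, one more pigeon must land in a pigeonhole that already has 16, giving it 17.
So 15 × 16 + 1 = 241 pigeons are required.

241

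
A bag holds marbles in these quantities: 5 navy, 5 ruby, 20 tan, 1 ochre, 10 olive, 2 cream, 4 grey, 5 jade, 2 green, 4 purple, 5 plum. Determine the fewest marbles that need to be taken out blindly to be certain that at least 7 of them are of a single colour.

46

Pigeonhole: the 11 colours are the holes; the marbles drawn are the pigeons.
To avoid 7 of any one colour, the worst case takes at most 6 of each colour, or every marble of a colour that has fewer than 6.
That gives 5 + 5 + 6 + 1 + 6 + 2 + 4 + 5 + 2 + 4 + 5 = 45 marbles with no colour reaching 7.
The next marble forces some colour to 7, so 45 + 1 = 46.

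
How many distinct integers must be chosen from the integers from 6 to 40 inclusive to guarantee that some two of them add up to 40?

22

Two chosen integers sum to 40 exactly when both halves of some pair {x, 40−x} with 6 ≤ x ≤ 40−x ≤ 34 are chosen — 14 such pairs.
The remaining 7 elements (those with no distinct partner in range) can never complete a 40-sum, so the worst case takes all of them and one from each pair: 7 + 14 = 21.
The 22nd integer has to be the second member of some pair, so 21 + 1 = 22.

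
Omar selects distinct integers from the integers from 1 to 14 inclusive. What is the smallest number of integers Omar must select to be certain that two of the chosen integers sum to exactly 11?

10

A set avoiding the sum 11 can contain at most one of each pair {x, 11−x}, plus the 4 elements whose complement lies outside the range.
The integers 6, …, 14 (9 of them) are such a set: any two sum to at least 6+7 = 13 > 11.
By pigeonhole, any 10th integer completes one of the 5 pairs, so 10 choices force a sum of 11.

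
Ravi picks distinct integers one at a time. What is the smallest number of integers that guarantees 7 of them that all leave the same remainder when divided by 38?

229

The 38 residue classes mod 38 are the pigeonholes.
With 228 integers one could put 6 in each residue class and have no class reach 7.
The 229th integer pushes some class to 7, so 38·6 + 1 = 229.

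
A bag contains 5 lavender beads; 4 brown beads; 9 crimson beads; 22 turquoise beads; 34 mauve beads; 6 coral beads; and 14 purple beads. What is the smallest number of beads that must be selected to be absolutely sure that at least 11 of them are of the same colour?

Pigeonhole: put each drawn bead into a box by colour. The largest draw with every box below 11 takes min(count, 10) from each colour; colours with fewer than 10 contribute all they have.
Σ min(cᵢ, 10) = 5 + 4 + 9 + 10 + 10 + 6 + 10 = 54.
Draw number 54 + 1 = 55 must push one box to 11.

55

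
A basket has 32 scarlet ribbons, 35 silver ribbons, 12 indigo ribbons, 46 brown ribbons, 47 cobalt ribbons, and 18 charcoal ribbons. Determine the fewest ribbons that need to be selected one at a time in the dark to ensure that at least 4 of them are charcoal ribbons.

176

In the worst case for collecting charcoal ribbons, every non-charcoal ribbon comes out first.
There are 32 + 35 + 12 + 46 + 47 = 172 non-charcoal ribbons altogether.
After those, each further ribbon must be charcoal, so 172 + 4 = 176 draws guarantee 4 charcoal ribbons.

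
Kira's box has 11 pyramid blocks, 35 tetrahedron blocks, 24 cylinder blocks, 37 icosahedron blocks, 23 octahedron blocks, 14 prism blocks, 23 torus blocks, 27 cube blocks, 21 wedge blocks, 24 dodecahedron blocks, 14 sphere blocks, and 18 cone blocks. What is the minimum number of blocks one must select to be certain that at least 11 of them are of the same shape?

By the pigeonhole principle, the 12 shapes are the holes; the blocks drawn are the pigeons.
To avoid 11 of any one shape, the worst case takes at most 10 of each shape.
That gives 10 + 10 + 10 + 10 + 10 + 10 + 10 + 10 + 10 + 10 + 10 + 10 = 120 blocks with no shape reaching 11.
The next block forces some shape to 11, so 120 + 1 = 121.

121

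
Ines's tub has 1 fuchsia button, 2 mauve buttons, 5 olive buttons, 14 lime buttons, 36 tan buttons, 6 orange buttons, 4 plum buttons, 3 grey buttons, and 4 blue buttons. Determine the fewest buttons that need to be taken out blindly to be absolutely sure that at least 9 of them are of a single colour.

By pigeonhole, the 9 colours are the holes; the buttons drawn are the pigeons.
To avoid 9 of any one colour, the worst case takes at most 8 of each colour, or every button of a colour that has fewer than 8.
That gives 1 + 2 + 5 + 8 + 8 + 6 + 4 + 3 + 4 = 41 buttons with no colour reaching 9.
The next button forces some colour to 9, so 41 + 1 = 42.

42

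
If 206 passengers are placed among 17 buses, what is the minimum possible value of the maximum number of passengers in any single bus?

13

The 17 buses are the holes and the 206 passengers are the pigeons.
If every bus held at most 12 passengers, the total would be at most 17 × 12 = 204, which is less than 206.
So some bus holds at least ⌈206/17⌉ = 13 passengers.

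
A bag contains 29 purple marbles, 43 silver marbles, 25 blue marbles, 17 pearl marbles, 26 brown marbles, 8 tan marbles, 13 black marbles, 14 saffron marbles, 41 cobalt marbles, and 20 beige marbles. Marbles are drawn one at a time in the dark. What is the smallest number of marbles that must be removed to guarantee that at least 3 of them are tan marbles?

231

In the worst case for collecting tan marbles, every non-tan marble comes out first.
There are 29 + 43 + 25 + 17 + 26 + 13 + 14 + 41 + 20 = 228 non-tan marbles altogether.
After those, each further marble must be tan, so 228 + 3 = 231 draws guarantee 3 tan marbles.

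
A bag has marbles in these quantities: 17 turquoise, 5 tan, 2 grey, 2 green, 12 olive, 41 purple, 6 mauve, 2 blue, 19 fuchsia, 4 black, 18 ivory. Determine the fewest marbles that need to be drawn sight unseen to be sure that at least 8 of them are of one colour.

Pigeonhole: the 11 colours are the holes; the marbles drawn are the pigeons.
To avoid 8 of any one colour, the worst case takes at most 7 of each colour, or every marble of a colour that has fewer than 7.
That gives 7 + 5 + 2 + 2 + 7 + 7 + 6 + 2 + 7 + 4 + 7 = 56 marbles with no colour reaching 8.
The next marble forces some colour to 8, so 56 + 1 = 57.

57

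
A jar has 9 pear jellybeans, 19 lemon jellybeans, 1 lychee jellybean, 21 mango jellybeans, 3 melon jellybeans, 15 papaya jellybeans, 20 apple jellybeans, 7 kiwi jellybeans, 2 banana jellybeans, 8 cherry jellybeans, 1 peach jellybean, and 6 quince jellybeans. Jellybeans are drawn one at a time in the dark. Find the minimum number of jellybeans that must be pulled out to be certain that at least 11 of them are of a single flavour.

78

Put each drawn jellybean into a box by flavour. The largest draw with every box below 11 takes min(count, 10) from each flavour; flavours with fewer than 10 contribute all they have.
Σ min(cᵢ, 10) = 9 + 10 + 1 + 10 + 3 + 10 + 10 + 7 + 2 + 8 + 1 + 6 = 77.
Draw number 77 + 1 = 78 must push one box to 11.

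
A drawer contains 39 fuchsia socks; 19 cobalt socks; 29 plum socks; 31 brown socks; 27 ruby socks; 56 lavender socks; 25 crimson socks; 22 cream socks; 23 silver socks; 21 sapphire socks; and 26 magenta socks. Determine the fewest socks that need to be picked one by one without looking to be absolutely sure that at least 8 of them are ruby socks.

In the worst case for collecting ruby socks, every non-ruby sock comes out first.
There are 39 + 19 + 29 + 31 + 56 + 25 + 22 + 23 + 21 + 26 = 291 non-ruby socks altogether.
After those, each further sock must be ruby, so 291 + 8 = 299 draws guarantee 8 ruby socks.

299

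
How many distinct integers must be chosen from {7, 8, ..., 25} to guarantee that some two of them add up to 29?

Group the elements by complementary pair {x, 29−x}: {7,22}, {8,21}, {9,20}, …, giving 8 two-element pairs and 3 integers whose partner 29−x falls outside [7,25].
Pigeonhole: treating each of those 11 groups as a pigeonhole, one can pick one integer per group — 11 integers — with no two summing to 29.
The 12th integer lands in an occupied pair, forcing a sum of 29.

12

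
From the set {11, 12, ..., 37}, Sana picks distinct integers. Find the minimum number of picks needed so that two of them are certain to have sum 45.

16

Two chosen integers sum to 45 exactly when both halves of some pair {x, 45−x} with 11 ≤ x ≤ 45−x ≤ 34 are chosen — 12 such pairs.
The remaining 3 elements (those with no distinct partner in range) can never complete a 45-sum, so the worst case takes all of them and one from each pair: 3 + 12 = 15.
The 16th integer has to be the second member of some pair, so 15 + 1 = 16.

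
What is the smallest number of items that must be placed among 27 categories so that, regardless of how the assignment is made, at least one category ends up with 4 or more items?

With 81 items one could put exactly 3 in each of the 27 categories, and no category would reach 4.
By the pigeonhole principle, one more item must land in a category that already has 3, giving it 4.
So 27 × 3 + 1 = 82 items are required.

82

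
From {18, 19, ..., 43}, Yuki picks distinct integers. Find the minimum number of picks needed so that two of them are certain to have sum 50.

20

Two chosen integers sum to 50 exactly when both halves of some pair {x, 50−x} with 18 ≤ x ≤ 50−x ≤ 32 are chosen — 7 such pairs.
The remaining 12 elements (those with no distinct partner in range) can never complete a 50-sum, so the worst case takes all of them and one from each pair: 12 + 7 = 19.
Pigeonhole: the 20th integer has to be the second member of some pair, so 19 + 1 = 20.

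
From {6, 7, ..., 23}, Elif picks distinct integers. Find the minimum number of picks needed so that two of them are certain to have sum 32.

12

Two chosen integers sum to 32 exactly when both halves of some pair {x, 32−x} with 9 ≤ x ≤ 32−x ≤ 23 are chosen — 7 such pairs.
The remaining 4 elements (those with no distinct partner in range) can never complete a 32-sum, so the worst case takes all of them and one from each pair: 4 + 7 = 11.
Pigeonhole: the 12th integer has to be the second member of some pair, so 11 + 1 = 12.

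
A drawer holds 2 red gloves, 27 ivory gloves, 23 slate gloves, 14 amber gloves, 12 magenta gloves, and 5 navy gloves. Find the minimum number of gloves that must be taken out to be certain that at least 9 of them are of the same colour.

40

Put each drawn glove into a box by colour. The largest draw with every box below 9 takes min(count, 8) from each colour; colours with fewer than 8 contribute all they have.
Σ min(cᵢ, 8) = 2 + 8 + 8 + 8 + 8 + 5 = 39.
Draw number 39 + 1 = 40 must push one box to 9.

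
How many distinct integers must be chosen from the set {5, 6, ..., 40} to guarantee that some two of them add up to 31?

Two chosen integers sum to 31 exactly when both halves of some pair {x, 31−x} with 5 ≤ x ≤ 31−x ≤ 26 are chosen — 11 such pairs.
The remaining 14 elements (those with no distinct partner in range) can never complete a 31-sum, so the worst case takes all of them and one from each pair: 14 + 11 = 25.
The 26th integer has to be the second member of some pair, so 25 + 1 = 26.

26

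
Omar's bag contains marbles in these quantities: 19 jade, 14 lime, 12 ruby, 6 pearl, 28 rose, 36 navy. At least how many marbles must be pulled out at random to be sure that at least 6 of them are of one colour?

31

By the pigeonhole principle, put each drawn marble into a box by colour. The largest draw with every box below 6 takes min(count, 5) from each colour.
Σ min(cᵢ, 5) = 5 + 5 + 5 + 5 + 5 + 5 = 30.
Draw number 30 + 1 = 31 must push one box to 6.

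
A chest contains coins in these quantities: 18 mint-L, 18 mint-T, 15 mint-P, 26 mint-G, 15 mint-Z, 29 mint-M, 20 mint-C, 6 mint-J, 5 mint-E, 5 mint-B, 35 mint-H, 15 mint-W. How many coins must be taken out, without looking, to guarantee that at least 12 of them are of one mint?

By pigeonhole, put each drawn coin into a box by mint. The largest draw with every box below 12 takes min(count, 11) from each mint; mints with fewer than 11 contribute all they have.
Σ min(cᵢ, 11) = 11 + 11 + 11 + 11 + 11 + 11 + 11 + 6 + 5 + 5 + 11 + 11 = 115.
Draw number 115 + 1 = 116 must push one box to 12.

116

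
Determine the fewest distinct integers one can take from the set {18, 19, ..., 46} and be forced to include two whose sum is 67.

17

A set avoiding the sum 67 can contain at most one of each pair {x, 67−x}, plus the 3 elements whose complement lies outside the range.
The integers 18, …, 33 (16 of them) are such a set: any two sum to at least 18+19 = 37 and at most 32+33 = 65 < 67.
Pigeonhole: any 17th integer completes one of the 13 pairs, so 17 choices force a sum of 67.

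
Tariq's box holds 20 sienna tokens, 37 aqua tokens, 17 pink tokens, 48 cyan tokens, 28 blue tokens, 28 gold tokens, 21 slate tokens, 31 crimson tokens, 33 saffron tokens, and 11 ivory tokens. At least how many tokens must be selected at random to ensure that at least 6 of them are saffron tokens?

247

In the worst case for collecting saffron tokens, every non-saffron token comes out first.
There are 20 + 37 + 17 + 48 + 28 + 28 + 21 + 31 + 11 = 241 non-saffron tokens altogether.
After those, each further token must be saffron, so 241 + 6 = 247 draws guarantee 6 saffron tokens.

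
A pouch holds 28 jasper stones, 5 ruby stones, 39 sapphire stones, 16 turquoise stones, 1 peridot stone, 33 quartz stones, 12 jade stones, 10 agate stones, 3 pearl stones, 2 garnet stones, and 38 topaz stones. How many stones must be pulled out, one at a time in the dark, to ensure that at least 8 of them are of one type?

An adversary could hand out at most 7 stones per type (4 types run out sooner): 7 + 5 + 7 + 7 + 1 + 7 + 7 + 7 + 3 + 2 + 7 = 60 stones and still no type has 8.
By pigeonhole, one more stone lands in a type already at 7, so 61 draws are enough and 60 are not.

61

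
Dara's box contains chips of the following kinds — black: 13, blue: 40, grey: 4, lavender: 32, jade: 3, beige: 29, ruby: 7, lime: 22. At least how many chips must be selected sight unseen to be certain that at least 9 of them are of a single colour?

An adversary could hand out at most 8 chips per colour (grey, jade, ruby run out sooner): 8 + 8 + 4 + 8 + 3 + 8 + 7 + 8 = 54 chips and still no colour has 9.
By pigeonhole, one more chip lands in a colour already at 8, so 55 draws are enough and 54 are not.

55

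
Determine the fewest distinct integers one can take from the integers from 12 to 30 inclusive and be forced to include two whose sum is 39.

12

Two chosen integers sum to 39 exactly when both halves of some pair {x, 39−x} with 12 ≤ x ≤ 39−x ≤ 27 are chosen — 8 such pairs.
The remaining 3 elements (those with no distinct partner in range) can never complete a 39-sum, so the worst case takes all of them and one from each pair: 3 + 8 = 11.
The 12th integer has to be the second member of some pair, so 11 + 1 = 12.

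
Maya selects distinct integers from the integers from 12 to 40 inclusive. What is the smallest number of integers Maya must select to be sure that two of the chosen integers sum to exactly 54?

17

A set avoiding the sum 54 can contain at most one of each pair {x, 54−x}, plus the 3 elements whose complement lies outside the range or equal to its own complement.
The integers 12, …, 27 (16 of them) are such a set: any two sum to at least 12+13 = 25 and at most 26+27 = 53 < 54.
By pigeonhole, any 17th integer completes one of the 13 pairs, so 17 choices force a sum of 54.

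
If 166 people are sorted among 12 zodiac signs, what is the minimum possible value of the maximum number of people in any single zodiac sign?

By the pigeonhole principle, the 12 zodiac signs are the holes and the 166 people are the pigeons.
If every zodiac sign held at most 13 people, the total would be at most 12 × 13 = 156, which is less than 166.
So some zodiac sign holds at least ⌈166/12⌉ = 14 people.

14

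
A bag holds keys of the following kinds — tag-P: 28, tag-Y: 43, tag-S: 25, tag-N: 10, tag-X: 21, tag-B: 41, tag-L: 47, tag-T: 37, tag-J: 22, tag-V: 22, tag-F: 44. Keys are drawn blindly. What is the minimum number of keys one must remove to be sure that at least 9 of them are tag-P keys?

In the worst case for collecting tag-P keys, every non-tag-P key comes out first.
There are 43 + 25 + 10 + 21 + 41 + 47 + 37 + 22 + 22 + 44 = 312 non-tag-P keys altogether.
After those, each further key must be tag-P, so 312 + 9 = 321 draws guarantee 9 tag-P keys.

321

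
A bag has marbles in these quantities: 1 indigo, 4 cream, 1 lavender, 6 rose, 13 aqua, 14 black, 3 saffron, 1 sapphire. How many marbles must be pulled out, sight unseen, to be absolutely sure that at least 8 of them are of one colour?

31

An adversary could hand out at most 7 marbles per colour (6 colours run out sooner): 1 + 4 + 1 + 6 + 7 + 7 + 3 + 1 = 30 marbles and still no colour has 8.
By pigeonhole, one more marble lands in a colour already at 7, so 31 draws are enough and 30 are not.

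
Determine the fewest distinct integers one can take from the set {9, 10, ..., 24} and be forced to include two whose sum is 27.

12

Group the elements by complementary pair {x, 27−x}: {9,18}, {10,17}, {11,16}, …, giving 5 two-element pairs and 6 integers whose partner 27−x falls outside [9,24].
Treating each of those 11 groups as a pigeonhole, one can pick one integer per group — 11 integers — with no two summing to 27.
The 12th integer lands in an occupied pair, forcing a sum of 27.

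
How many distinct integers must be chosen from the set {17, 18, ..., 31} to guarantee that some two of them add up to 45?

A set avoiding the sum 45 can contain at most one of each pair {x, 45−x}, plus the 3 elements whose complement lies outside the range.
The integers 23, …, 31 (9 of them) are such a set: any two sum to at least 23+24 = 47 > 45.
Any 10th integer completes one of the 6 pairs, so 10 choices force a sum of 45.

10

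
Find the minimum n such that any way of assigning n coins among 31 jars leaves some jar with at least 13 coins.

373

With 372 coins one could put exactly 12 in each of the 31 jars, and no jar would reach 13.
One more coin must land in a jar that already has 12, giving it 13.
So 31 × 12 + 1 = 373 coins are required.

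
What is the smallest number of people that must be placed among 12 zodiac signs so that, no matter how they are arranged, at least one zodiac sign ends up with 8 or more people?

85

With 84 people one could put exactly 7 in each of the 12 zodiac signs, and no zodiac sign would reach 8.
Pigeonhole: one more person must land in a zodiac sign that already has 7, giving it 8.
So 12 × 7 + 1 = 85 people are required.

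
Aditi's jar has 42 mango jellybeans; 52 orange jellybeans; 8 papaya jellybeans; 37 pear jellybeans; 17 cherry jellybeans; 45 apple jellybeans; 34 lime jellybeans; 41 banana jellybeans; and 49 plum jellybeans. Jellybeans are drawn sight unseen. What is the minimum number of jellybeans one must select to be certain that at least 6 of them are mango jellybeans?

289

In the worst case for collecting mango jellybeans, every non-mango jellybean comes out first.
There are 52 + 8 + 37 + 17 + 45 + 34 + 41 + 49 = 283 non-mango jellybeans altogether.
After those, each further jellybean must be mango, so 283 + 6 = 289 draws guarantee 6 mango jellybeans.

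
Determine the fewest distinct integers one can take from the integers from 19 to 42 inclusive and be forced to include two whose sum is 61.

A set avoiding the sum 61 can contain at most one of each pair {x, 61−x}.
The integers 31, …, 42 (12 of them) are such a set: any two sum to at least 31+32 = 63 > 61.
Any 13th integer completes one of the 12 pairs, so 13 choices force a sum of 61.

13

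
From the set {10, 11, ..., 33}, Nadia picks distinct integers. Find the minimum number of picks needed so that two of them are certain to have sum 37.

A set avoiding the sum 37 can contain at most one of each pair {x, 37−x}, plus the 6 elements whose complement lies outside the range.
The integers 19, …, 33 (15 of them) are such a set: any two sum to at least 19+20 = 39 > 37.
By pigeonhole, any 16th integer completes one of the 9 pairs, so 16 choices force a sum of 37.

16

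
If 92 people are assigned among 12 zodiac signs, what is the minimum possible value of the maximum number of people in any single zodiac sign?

8

The 12 zodiac signs are the holes and the 92 people are the pigeons.
If every zodiac sign held at most 7 people, the total would be at most 12 × 7 = 84, which is less than 92.
So some zodiac sign holds at least ⌈92/12⌉ = 8 people.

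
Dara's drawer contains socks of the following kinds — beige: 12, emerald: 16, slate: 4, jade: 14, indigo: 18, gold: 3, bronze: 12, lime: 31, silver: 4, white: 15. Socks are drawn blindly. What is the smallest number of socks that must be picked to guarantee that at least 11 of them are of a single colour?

82

An adversary could hand out at most 10 socks per colour (slate, gold, silver run out sooner): 10 + 10 + 4 + 10 + 10 + 3 + 10 + 10 + 4 + 10 = 81 socks and still no colour has 11.
One more sock lands in a colour already at 10, so 82 draws are enough and 81 are not.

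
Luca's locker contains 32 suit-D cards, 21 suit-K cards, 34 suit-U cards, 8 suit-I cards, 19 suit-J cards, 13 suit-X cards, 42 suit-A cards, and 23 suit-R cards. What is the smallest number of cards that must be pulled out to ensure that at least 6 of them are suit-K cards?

In the worst case for collecting suit-K cards, every non-suit-K card comes out first.
There are 32 + 34 + 8 + 19 + 13 + 42 + 23 = 171 non-suit-K cards altogether.
After those, each further card must be suit-K, so 171 + 6 = 177 draws guarantee 6 suit-K cards.

177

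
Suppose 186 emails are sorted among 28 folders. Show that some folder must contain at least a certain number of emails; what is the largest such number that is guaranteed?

The 28 folders are the holes and the 186 emails are the pigeons.
If every folder held at most 6 emails, the total would be at most 28 × 6 = 168, which is less than 186.
So some folder holds at least ⌈186/28⌉ = 7 emails.

7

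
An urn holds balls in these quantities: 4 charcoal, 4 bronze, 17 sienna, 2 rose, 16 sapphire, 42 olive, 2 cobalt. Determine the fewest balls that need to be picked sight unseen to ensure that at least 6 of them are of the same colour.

Put each drawn ball into a box by colour. The largest draw with every box below 6 takes min(count, 5) from each colour; colours with fewer than 5 contribute all they have.
Σ min(cᵢ, 5) = 4 + 4 + 5 + 2 + 5 + 5 + 2 = 27.
Draw number 27 + 1 = 28 must push one box to 6.

28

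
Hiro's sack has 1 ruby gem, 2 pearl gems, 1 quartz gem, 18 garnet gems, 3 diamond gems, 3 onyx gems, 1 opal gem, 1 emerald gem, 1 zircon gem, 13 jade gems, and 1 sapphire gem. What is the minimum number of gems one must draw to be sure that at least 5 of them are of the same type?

By the pigeonhole principle, the 11 types are the holes; the gems drawn are the pigeons.
To avoid 5 of any one type, the worst case takes at most 4 of each type, or every gem of a type that has fewer than 4.
That gives 1 + 2 + 1 + 4 + 3 + 3 + 1 + 1 + 1 + 4 + 1 = 22 gems with no type reaching 5.
The next gem forces some type to 5, so 22 + 1 = 23.

23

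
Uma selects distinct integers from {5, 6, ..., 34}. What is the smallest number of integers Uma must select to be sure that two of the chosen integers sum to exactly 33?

A set avoiding the sum 33 can contain at most one of each pair {x, 33−x}, plus the 6 elements whose complement lies outside the range.
The integers 17, …, 34 (18 of them) are such a set: any two sum to at least 17+18 = 35 > 33.
Any 19th integer completes one of the 12 pairs, so 19 choices force a sum of 33.

19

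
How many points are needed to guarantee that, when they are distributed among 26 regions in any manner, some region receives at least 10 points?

235

With 234 points one could put exactly 9 in each of the 26 regions, and no region would reach 10.
Pigeonhole: one more point must land in a region that already has 9, giving it 10.
So 26 × 9 + 1 = 235 points are required.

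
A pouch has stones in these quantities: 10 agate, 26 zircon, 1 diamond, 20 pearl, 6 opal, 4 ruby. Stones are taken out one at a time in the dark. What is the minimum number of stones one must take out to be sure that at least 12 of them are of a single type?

By pigeonhole, put each drawn stone into a box by type. The largest draw with every box below 12 takes min(count, 11) from each type; types with fewer than 11 contribute all they have.
Σ min(cᵢ, 11) = 10 + 11 + 1 + 11 + 6 + 4 = 43.
Draw number 43 + 1 = 44 must push one box to 12.

44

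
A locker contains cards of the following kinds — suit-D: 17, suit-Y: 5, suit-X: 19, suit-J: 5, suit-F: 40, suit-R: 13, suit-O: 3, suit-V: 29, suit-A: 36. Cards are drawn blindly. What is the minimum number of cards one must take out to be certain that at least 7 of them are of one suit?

An adversary could hand out at most 6 cards per suit (suit-Y, suit-J, suit-O run out sooner): 6 + 5 + 6 + 5 + 6 + 6 + 3 + 6 + 6 = 49 cards and still no suit has 7.
One more card lands in a suit already at 6, so 50 draws are enough and 49 are not.

50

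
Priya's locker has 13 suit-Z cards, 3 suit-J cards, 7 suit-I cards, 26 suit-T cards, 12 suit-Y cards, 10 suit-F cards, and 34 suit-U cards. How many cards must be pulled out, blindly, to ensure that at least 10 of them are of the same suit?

By the pigeonhole principle, put each drawn card into a box by suit. The largest draw with every box below 10 takes min(count, 9) from each suit; suits with fewer than 9 contribute all they have.
Σ min(cᵢ, 9) = 9 + 3 + 7 + 9 + 9 + 9 + 9 = 55.
Draw number 55 + 1 = 56 must push one box to 10.

56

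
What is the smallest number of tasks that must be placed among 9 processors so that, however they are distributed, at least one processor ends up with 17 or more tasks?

145

With 144 tasks one could put exactly 16 in each of the 9 processors, and no processor would reach 17.
One more task must land in a processor that already has 16, giving it 17.
So 9 × 16 + 1 = 145 tasks are required.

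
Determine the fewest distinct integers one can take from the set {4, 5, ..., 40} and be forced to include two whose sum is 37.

Two chosen integers sum to 37 exactly when both halves of some pair {x, 37−x} with 4 ≤ x ≤ 37−x ≤ 33 are chosen — 15 such pairs.
The remaining 7 elements (those with no distinct partner in range) can never complete a 37-sum, so the worst case takes all of them and one from each pair: 7 + 15 = 22.
The 23rd integer has to be the second member of some pair, so 22 + 1 = 23.

23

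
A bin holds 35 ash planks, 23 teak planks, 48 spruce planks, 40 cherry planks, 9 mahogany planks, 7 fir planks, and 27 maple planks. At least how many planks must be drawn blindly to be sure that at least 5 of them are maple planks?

In the worst case for collecting maple planks, every non-maple plank comes out first.
There are 35 + 23 + 48 + 40 + 9 + 7 = 162 non-maple planks altogether.
After those, each further plank must be maple, so 162 + 5 = 167 draws guarantee 5 maple planks.

167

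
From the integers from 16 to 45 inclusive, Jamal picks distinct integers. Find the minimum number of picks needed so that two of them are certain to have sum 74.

23

Group the elements by complementary pair {x, 74−x}: {29,45}, {30,44}, {31,43}, …, giving 8 two-element pairs, the single value 37 (it cannot pair with itself since the integers are distinct), and 13 integers whose partner 74−x falls outside [16,45].
By pigeonhole, treating each of those 22 groups as a pigeonhole, one can pick one integer per group — 22 integers — with no two summing to 74.
The 23rd integer lands in an occupied pair, forcing a sum of 74.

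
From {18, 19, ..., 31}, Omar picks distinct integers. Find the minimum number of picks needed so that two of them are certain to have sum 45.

Group the elements by complementary pair {x, 45−x}: {18,27}, {19,26}, {20,25}, …, giving 5 two-element pairs and 4 integers whose partner 45−x falls outside [18,31].
Treating each of those 9 groups as a pigeonhole, one can pick one integer per group — 9 integers — with no two summing to 45.
The 10th integer lands in an occupied pair, forcing a sum of 45.

10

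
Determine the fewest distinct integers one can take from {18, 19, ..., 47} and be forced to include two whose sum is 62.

Two chosen integers sum to 62 exactly when both halves of some pair {x, 62−x} with 18 ≤ x ≤ 62−x ≤ 44 are chosen — 13 such pairs.
The remaining 4 elements (those with no distinct partner in range) can never complete a 62-sum, so the worst case takes all of them and one from each pair: 4 + 13 = 17.
By the pigeonhole principle, the 18th integer has to be the second member of some pair, so 17 + 1 = 18.

18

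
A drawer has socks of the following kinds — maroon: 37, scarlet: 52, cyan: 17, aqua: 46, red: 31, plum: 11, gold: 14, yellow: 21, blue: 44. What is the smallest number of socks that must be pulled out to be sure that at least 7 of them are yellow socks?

In the worst case for collecting yellow socks, every non-yellow sock comes out first.
There are 37 + 52 + 17 + 46 + 31 + 11 + 14 + 44 = 252 non-yellow socks altogether.
After those, each further sock must be yellow, so 252 + 7 = 259 draws guarantee 7 yellow socks.

259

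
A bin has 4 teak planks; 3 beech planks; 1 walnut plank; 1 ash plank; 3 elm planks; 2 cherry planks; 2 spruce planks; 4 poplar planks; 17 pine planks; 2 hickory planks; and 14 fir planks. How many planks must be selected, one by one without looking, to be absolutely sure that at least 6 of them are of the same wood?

By the pigeonhole principle, the 11 woods are the holes; the planks drawn are the pigeons.
To avoid 6 of any one wood, the worst case takes at most 5 of each wood, or every plank of a wood that has fewer than 5.
That gives 4 + 3 + 1 + 1 + 3 + 2 + 2 + 4 + 5 + 2 + 5 = 32 planks with no wood reaching 6.
The next plank forces some wood to 6, so 32 + 1 = 33.

33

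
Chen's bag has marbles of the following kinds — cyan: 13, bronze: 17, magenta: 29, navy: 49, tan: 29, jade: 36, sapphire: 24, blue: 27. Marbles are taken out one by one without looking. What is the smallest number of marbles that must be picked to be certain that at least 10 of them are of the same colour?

An adversary could hand out at most 9 marbles per colour: 9 + 9 + 9 + 9 + 9 + 9 + 9 + 9 = 72 marbles and still no colour has 10.
Pigeonhole: one more marble lands in a colour already at 9, so 73 draws are enough and 72 are not.

73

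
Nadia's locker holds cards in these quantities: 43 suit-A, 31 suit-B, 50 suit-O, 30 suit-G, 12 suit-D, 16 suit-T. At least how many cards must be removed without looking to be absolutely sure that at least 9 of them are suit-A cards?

In the worst case for collecting suit-A cards, every non-suit-A card comes out first.
There are 31 + 50 + 30 + 12 + 16 = 139 non-suit-A cards altogether.
After those, each further card must be suit-A, so 139 + 9 = 148 draws guarantee 9 suit-A cards.

148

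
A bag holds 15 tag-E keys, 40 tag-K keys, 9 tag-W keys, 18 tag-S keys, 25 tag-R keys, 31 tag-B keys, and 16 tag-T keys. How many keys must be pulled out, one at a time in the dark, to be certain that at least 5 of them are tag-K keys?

119

In the worst case for collecting tag-K keys, every non-tag-K key comes out first.
There are 15 + 9 + 18 + 25 + 31 + 16 = 114 non-tag-K keys altogether.
After those, each further key must be tag-K, so 114 + 5 = 119 draws guarantee 5 tag-K keys.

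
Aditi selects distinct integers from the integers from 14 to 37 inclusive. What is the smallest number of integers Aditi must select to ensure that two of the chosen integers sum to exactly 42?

18

Group the elements by complementary pair {x, 42−x}: {14,28}, {15,27}, {16,26}, …, giving 7 two-element pairs, the single value 21 (it cannot pair with itself since the integers are distinct), and 9 integers whose partner 42−x falls outside [14,37].
By pigeonhole, treating each of those 17 groups as a pigeonhole, one can pick one integer per group — 17 integers — with no two summing to 42.
The 18th integer lands in an occupied pair, forcing a sum of 42.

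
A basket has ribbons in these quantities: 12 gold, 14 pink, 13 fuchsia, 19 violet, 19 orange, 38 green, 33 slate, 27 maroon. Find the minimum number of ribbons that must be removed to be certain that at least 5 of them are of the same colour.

33

An adversary could hand out at most 4 ribbons per colour: 4 + 4 + 4 + 4 + 4 + 4 + 4 + 4 = 32 ribbons and still no colour has 5.
One more ribbon lands in a colour already at 4, so 33 draws are enough and 32 are not.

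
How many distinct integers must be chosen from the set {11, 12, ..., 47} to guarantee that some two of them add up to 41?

Group the elements by complementary pair {x, 41−x}: {11,30}, {12,29}, {13,28}, …, giving 10 two-element pairs and 17 integers whose partner 41−x falls outside [11,47].
Treating each of those 27 groups as a pigeonhole, one can pick one integer per group — 27 integers — with no two summing to 41.
The 28th integer lands in an occupied pair, forcing a sum of 41.

28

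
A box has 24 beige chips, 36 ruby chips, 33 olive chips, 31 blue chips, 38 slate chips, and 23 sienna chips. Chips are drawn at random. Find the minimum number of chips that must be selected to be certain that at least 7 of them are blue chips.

161

In the worst case for collecting blue chips, every non-blue chip comes out first.
There are 24 + 36 + 33 + 38 + 23 = 154 non-blue chips altogether.
After those, each further chip must be blue, so 154 + 7 = 161 draws guarantee 7 blue chips.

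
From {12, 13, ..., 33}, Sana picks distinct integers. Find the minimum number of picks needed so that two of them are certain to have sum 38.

16

A set avoiding the sum 38 can contain at most one of each pair {x, 38−x}, plus the 8 elements whose complement lies outside the range or equal to its own complement.
The integers 19, …, 33 (15 of them) are such a set: any two sum to at least 19+20 = 39 > 38.
By pigeonhole, any 16th integer completes one of the 7 pairs, so 16 choices force a sum of 38.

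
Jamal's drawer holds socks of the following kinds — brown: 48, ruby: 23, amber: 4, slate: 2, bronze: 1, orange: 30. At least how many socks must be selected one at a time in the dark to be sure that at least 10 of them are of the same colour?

By the pigeonhole principle, the 6 colours are the holes; the socks drawn are the pigeons.
To avoid 10 of any one colour, the worst case takes at most 9 of each colour, or every sock of a colour that has fewer than 9.
That gives 9 + 9 + 4 + 2 + 1 + 9 = 34 socks with no colour reaching 10.
The next sock forces some colour to 10, so 34 + 1 = 35.

35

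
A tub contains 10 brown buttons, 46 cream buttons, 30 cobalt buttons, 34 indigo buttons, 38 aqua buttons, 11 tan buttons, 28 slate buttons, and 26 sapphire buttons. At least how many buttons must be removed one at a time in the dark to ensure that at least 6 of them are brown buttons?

In the worst case for collecting brown buttons, every non-brown button comes out first.
There are 46 + 30 + 34 + 38 + 11 + 28 + 26 = 213 non-brown buttons altogether.
After those, each further button must be brown, so 213 + 6 = 219 draws guarantee 6 brown buttons.

219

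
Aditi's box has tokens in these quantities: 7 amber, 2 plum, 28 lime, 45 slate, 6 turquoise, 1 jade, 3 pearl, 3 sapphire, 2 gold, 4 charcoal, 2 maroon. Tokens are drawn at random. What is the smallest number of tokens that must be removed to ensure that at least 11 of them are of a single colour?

An adversary could hand out at most 10 tokens per colour (9 colours run out sooner): 7 + 2 + 10 + 10 + 6 + 1 + 3 + 3 + 2 + 4 + 2 = 50 tokens and still no colour has 11.
Pigeonhole: one more token lands in a colour already at 10, so 51 draws are enough and 50 are not.

51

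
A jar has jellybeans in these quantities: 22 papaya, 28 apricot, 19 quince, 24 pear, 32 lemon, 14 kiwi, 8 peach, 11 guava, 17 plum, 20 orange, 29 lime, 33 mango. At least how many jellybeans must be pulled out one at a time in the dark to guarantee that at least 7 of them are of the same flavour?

73

Put each drawn jellybean into a box by flavour. The largest draw with every box below 7 takes min(count, 6) from each flavour.
Σ min(cᵢ, 6) = 6 + 6 + 6 + 6 + 6 + 6 + 6 + 6 + 6 + 6 + 6 + 6 = 72.
Draw number 72 + 1 = 73 must push one box to 7.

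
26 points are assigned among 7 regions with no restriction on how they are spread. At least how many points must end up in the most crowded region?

The 7 regions are the holes and the 26 points are the pigeons.
If every region held at most 3 points, the total would be at most 7 × 3 = 21, which is less than 26.
So some region holds at least ⌈26/7⌉ = 4 points.

4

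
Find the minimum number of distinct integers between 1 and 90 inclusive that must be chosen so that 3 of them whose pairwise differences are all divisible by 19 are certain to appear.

Integers whose pairwise differences are multiples of 19 are exactly those sharing a remainder mod 19. The 19 residue classes mod 19 are the pigeonholes.
With 38 integers one could put 2 in each residue class and have no class reach 3.
The 39th integer pushes some class to 3, so 19·2 + 1 = 39.

39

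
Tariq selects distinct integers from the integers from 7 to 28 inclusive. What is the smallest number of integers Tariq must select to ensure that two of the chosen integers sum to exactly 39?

Group the elements by complementary pair {x, 39−x}: {11,28}, {12,27}, {13,26}, …, giving 9 two-element pairs and 4 integers whose partner 39−x falls outside [7,28].
By the pigeonhole principle, treating each of those 13 groups as a pigeonhole, one can pick one integer per group — 13 integers — with no two summing to 39.
The 14th integer lands in an occupied pair, forcing a sum of 39.

14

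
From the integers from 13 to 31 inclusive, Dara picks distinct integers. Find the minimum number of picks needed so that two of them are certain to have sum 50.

14

Two chosen integers sum to 50 exactly when both halves of some pair {x, 50−x} with 19 ≤ x ≤ 50−x ≤ 31 are chosen — 6 such pairs.
The remaining 7 elements (those with no distinct partner in range) can never complete a 50-sum, so the worst case takes all of them and one from each pair: 7 + 6 = 13.
The 14th integer has to be the second member of some pair, so 13 + 1 = 14.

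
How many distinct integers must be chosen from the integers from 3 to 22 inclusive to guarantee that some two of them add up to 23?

Two chosen integers sum to 23 exactly when both halves of some pair {x, 23−x} with 3 ≤ x ≤ 23−x ≤ 20 are chosen — 9 such pairs.
The remaining 2 elements (those with no distinct partner in range) can never complete a 23-sum, so the worst case takes all of them and one from each pair: 2 + 9 = 11.
The 12th integer has to be the second member of some pair, so 11 + 1 = 12.

12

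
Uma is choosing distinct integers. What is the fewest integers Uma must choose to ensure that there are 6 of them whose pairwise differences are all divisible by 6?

31

Integers whose pairwise differences are multiples of 6 are exactly those sharing a remainder mod 6. By the pigeonhole principle, the 6 residue classes mod 6 are the pigeonholes.
With 30 integers one could put 5 in each residue class and have no class reach 6.
The 31st integer pushes some class to 6, so 6·5 + 1 = 31.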